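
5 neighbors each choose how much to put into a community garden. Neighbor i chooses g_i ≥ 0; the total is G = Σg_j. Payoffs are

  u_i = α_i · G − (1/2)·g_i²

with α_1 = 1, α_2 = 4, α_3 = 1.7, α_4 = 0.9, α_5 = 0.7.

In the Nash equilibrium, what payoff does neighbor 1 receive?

Neighbor i's FOC: ∂u_i/∂g_i = α_i − g_i = 0, so g_i* = α_i.
NE contributions = (1, 4, 1.7, 0.9, 0.7); G = 8.3.
u_1 = α_1·G − ½·(g_1)² = 1·8.3 − ½·1² = 7.8.

7.8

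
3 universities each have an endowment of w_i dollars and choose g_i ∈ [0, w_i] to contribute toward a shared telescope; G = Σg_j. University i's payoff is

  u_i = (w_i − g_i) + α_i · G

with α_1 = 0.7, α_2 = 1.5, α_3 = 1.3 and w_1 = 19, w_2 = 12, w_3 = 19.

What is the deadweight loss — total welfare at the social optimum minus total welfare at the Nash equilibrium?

∂u_i/∂g_i = α_i − 1, so university i contributes w_i if α_i > 1, else 0.
α_i > 1 for i ∈ {2, 3}; NE contributions (0, 12, 19), G = 31.
W^NE = Σw_i − G^NE + (Σα_i)·G^NE = 50 + 2.5·31 = 127.5.
Planner: ∂(Σu_j)/∂g_i = Σα_j − 1 = 2.5 > 0, so everyone contributes w_i; G^SO = 50, W^SO = 50 + 2.5·50 = 175.
Deadweight loss = 47.5.

47.5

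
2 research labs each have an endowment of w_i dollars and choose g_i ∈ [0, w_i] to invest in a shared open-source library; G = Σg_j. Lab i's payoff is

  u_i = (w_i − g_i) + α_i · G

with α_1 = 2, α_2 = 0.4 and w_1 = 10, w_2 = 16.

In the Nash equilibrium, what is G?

10

∂u_i/∂g_i = α_i − 1, so lab i contributes w_i if α_i > 1, else 0.
α_i > 1 for i ∈ {1}; NE contributions (10, 0), G = 10.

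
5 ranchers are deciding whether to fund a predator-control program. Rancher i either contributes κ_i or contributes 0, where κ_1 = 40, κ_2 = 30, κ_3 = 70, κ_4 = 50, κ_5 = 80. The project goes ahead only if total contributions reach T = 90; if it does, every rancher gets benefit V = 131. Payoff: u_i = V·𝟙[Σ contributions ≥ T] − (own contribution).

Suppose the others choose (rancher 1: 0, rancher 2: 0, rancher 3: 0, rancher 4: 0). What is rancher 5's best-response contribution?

Others' total = 0. Even contributing 80 gives 80 < 90: no benefit either way.
Best response: 0.

0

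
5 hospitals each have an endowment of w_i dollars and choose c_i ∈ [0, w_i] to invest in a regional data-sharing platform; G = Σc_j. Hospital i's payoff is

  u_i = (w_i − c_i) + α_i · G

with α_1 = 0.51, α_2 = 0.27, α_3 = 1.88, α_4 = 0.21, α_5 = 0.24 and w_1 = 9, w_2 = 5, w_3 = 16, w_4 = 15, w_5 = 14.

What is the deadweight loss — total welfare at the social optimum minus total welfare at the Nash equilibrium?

∂u_i/∂c_i = α_i − 1, so hospital i contributes w_i if α_i > 1, else 0.
α_i > 1 for i ∈ {3}; NE contributions (0, 0, 16, 0, 0), G = 16.
W^NE = Σw_i − G^NE + (Σα_i)·G^NE = 59 + 2.11·16 = 92.76.
Planner: ∂(Σu_j)/∂c_i = Σα_j − 1 = 2.11 > 0, so everyone contributes w_i; G^SO = 59, W^SO = 59 + 2.11·59 = 183.49.
Deadweight loss = 90.73.

90.73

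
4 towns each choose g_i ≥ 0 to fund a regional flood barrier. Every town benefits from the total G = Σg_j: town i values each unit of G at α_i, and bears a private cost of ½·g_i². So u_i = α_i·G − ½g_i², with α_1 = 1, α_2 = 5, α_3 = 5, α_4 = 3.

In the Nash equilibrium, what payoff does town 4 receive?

Town i's FOC: ∂u_i/∂g_i = α_i − g_i = 0, so g_i* = α_i.
NE contributions = (1, 5, 5, 3); G = 14.
u_4 = α_4·G − ½·(g_4)² = 3·14 − ½·3² = 37.5.

37.5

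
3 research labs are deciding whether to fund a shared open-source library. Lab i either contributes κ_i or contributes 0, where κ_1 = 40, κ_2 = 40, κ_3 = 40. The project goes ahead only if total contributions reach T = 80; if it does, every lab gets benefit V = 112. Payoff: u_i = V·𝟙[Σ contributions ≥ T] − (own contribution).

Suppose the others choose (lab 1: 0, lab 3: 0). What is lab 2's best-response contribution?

Others' total = 0. Even contributing 40 gives 40 < 80: no benefit either way.
Best response: 0.

0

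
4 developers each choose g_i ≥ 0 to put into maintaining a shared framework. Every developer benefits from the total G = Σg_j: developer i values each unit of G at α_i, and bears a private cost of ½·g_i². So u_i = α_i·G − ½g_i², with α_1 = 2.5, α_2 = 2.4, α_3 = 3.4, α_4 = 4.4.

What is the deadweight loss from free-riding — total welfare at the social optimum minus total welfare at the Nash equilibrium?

182.755

Developer i's FOC: ∂u_i/∂g_i = α_i − g_i = 0, so g_i* = α_i.
NE contributions = (2.5, 2.4, 3.4, 4.4); G = 12.7.
W^NE = (Σα)·G − ½Σα_i² = 12.7² − ½·42.93 = 139.825.
Planner sets g_i = Σα_j = 12.7 for every i, so G^SO = 4·12.7 = 50.8.
W^SO = (Σα)·G^SO − ½·4·(Σα)² = (4/2)·12.7² = 322.58.
Deadweight loss = W^SO − W^NE = 182.755.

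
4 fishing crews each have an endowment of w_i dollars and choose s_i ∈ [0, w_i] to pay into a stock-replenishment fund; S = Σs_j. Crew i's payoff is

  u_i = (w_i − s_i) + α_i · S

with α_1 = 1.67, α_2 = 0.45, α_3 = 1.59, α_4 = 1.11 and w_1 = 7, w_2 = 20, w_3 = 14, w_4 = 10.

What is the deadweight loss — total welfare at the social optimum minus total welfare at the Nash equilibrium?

76.4

∂u_i/∂s_i = α_i − 1, so crew i contributes w_i if α_i > 1, else 0.
α_i > 1 for i ∈ {1, 3, 4}; NE contributions (7, 0, 14, 10), S = 31.
W^NE = Σw_i − S^NE + (Σα_i)·S^NE = 51 + 3.82·31 = 169.42.
Planner: ∂(Σu_j)/∂s_i = Σα_j − 1 = 3.82 > 0, so everyone contributes w_i; S^SO = 51, W^SO = 51 + 3.82·51 = 245.82.
Deadweight loss = 76.4.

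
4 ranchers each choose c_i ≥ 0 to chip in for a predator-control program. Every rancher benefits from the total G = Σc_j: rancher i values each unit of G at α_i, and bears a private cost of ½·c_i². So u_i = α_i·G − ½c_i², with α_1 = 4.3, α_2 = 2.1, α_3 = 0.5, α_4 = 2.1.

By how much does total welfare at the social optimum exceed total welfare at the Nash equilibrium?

94.78

Rancher i's FOC: ∂u_i/∂c_i = α_i − c_i = 0, so c_i* = α_i.
NE contributions = (4.3, 2.1, 0.5, 2.1); G = 9.
W^NE = (Σα)·G − ½Σα_i² = 9² − ½·27.56 = 67.22.
Planner sets c_i = Σα_j = 9 for every i, so G^SO = 4·9 = 36.
W^SO = (Σα)·G^SO − ½·4·(Σα)² = (4/2)·9² = 162.
Deadweight loss = W^SO − W^NE = 94.78.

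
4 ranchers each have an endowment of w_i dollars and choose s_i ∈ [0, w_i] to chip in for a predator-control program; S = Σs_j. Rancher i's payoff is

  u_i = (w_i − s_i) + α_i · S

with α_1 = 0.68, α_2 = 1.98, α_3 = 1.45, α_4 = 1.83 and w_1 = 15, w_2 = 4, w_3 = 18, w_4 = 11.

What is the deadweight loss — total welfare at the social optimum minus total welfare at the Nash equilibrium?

74.1

∂u_i/∂s_i = α_i − 1, so rancher i contributes w_i if α_i > 1, else 0.
α_i > 1 for i ∈ {2, 3, 4}; NE contributions (0, 4, 18, 11), S = 33.
W^NE = Σw_i − S^NE + (Σα_i)·S^NE = 48 + 4.94·33 = 211.02.
Planner: ∂(Σu_j)/∂s_i = Σα_j − 1 = 4.94 > 0, so everyone contributes w_i; S^SO = 48, W^SO = 48 + 4.94·48 = 285.12.
Deadweight loss = 74.1.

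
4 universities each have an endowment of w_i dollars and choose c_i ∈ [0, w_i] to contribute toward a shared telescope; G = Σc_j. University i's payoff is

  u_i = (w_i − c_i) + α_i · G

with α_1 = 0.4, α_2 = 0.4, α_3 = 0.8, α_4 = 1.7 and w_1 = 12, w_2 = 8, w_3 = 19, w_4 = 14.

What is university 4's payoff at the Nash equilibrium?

∂u_i/∂c_i = α_i − 1, so university i contributes w_i if α_i > 1, else 0.
α_i > 1 for i ∈ {4}; NE contributions (0, 0, 0, 14), G = 14.
u_4 = (14 − 14) + 1.7·14 = 23.8.

23.8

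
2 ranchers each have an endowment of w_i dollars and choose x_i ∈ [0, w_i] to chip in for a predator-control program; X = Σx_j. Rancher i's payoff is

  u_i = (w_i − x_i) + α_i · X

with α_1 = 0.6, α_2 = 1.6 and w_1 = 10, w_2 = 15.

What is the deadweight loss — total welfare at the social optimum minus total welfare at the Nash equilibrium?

12

∂u_i/∂x_i = α_i − 1, so rancher i contributes w_i if α_i > 1, else 0.
α_i > 1 for i ∈ {2}; NE contributions (0, 15), X = 15.
W^NE = Σw_i − X^NE + (Σα_i)·X^NE = 25 + 1.2·15 = 43.
Planner: ∂(Σu_j)/∂x_i = Σα_j − 1 = 1.2 > 0, so everyone contributes w_i; X^SO = 25, W^SO = 25 + 1.2·25 = 55.
Deadweight loss = 12.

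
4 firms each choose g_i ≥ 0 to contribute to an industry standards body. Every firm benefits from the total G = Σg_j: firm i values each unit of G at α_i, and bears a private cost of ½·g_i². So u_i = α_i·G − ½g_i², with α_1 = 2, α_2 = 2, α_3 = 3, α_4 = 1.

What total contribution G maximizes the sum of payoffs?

32

Planner FOC: ∂(Σu_j)/∂g_i = (Σα_j) − g_i = 0, so g_i^SO = Σα_j = 8 for every i; G^SO = 32.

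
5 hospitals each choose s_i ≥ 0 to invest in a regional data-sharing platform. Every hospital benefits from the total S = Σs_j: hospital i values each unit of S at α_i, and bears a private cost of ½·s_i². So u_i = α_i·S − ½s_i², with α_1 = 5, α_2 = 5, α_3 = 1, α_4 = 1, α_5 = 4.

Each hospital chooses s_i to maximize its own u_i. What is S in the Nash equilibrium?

16

Hospital i's FOC: ∂u_i/∂s_i = α_i − s_i = 0, so s_i* = α_i.
NE contributions = (5, 5, 1, 1, 4); S = 16.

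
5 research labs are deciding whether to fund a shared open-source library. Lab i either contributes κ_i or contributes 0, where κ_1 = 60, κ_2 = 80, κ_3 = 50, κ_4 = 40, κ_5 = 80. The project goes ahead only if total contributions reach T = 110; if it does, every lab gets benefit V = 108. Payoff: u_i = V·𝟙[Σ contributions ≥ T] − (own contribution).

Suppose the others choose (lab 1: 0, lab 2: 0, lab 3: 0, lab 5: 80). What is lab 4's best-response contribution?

Others' total = 80. Contributing 40 brings total to 120 ≥ 110: gain V − κ_4 = 68.
Best response: 40.

40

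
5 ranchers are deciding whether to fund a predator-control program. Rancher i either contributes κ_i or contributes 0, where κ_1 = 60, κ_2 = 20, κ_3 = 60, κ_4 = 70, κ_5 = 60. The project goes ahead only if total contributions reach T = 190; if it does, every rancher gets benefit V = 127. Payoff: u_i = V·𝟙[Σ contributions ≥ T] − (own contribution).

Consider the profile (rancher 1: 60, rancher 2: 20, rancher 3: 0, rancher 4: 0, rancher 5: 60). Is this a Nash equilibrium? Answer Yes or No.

Total = 140 < 190: not provided.
Rancher 1 (pledges 60, payoff -60): dropping to 0 → total 80, payoff 0. Profitable deviation.

No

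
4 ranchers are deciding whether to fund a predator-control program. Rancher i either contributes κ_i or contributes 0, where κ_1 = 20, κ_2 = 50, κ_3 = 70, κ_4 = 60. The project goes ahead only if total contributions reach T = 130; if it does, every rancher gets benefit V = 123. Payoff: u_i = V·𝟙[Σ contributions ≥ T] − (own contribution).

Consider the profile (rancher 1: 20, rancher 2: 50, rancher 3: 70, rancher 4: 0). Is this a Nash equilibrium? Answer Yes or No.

Total = 140 ≥ 130: provided.
Rancher 1 (pledges 20, payoff 103): dropping to 0 → total 120, payoff 0. No gain.
Rancher 2 (pledges 50, payoff 73): dropping to 0 → total 90, payoff 0. No gain.
Rancher 3 (pledges 70, payoff 53): dropping to 0 → total 70, payoff 0. No gain.
Rancher 4 (pledges 0, payoff 123): pledging 60 → total 200, payoff 63. No gain.

Yes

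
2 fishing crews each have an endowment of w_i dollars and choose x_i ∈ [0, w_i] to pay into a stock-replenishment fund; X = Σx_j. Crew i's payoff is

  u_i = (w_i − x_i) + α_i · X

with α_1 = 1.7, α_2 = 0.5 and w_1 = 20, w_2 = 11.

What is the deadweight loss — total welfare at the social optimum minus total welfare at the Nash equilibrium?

∂u_i/∂x_i = α_i − 1, so crew i contributes w_i if α_i > 1, else 0.
α_i > 1 for i ∈ {1}; NE contributions (20, 0), X = 20.
W^NE = Σw_i − X^NE + (Σα_i)·X^NE = 31 + 1.2·20 = 55.
Planner: ∂(Σu_j)/∂x_i = Σα_j − 1 = 1.2 > 0, so everyone contributes w_i; X^SO = 31, W^SO = 31 + 1.2·31 = 68.2.
Deadweight loss = 13.2.

13.2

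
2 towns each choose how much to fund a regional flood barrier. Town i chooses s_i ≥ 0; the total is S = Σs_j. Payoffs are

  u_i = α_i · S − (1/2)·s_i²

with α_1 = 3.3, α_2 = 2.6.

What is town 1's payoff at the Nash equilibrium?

Town i's FOC: ∂u_i/∂s_i = α_i − s_i = 0, so s_i* = α_i.
NE contributions = (3.3, 2.6); S = 5.9.
u_1 = α_1·S − ½·(s_1)² = 3.3·5.9 − ½·3.3² = 14.025.

14.025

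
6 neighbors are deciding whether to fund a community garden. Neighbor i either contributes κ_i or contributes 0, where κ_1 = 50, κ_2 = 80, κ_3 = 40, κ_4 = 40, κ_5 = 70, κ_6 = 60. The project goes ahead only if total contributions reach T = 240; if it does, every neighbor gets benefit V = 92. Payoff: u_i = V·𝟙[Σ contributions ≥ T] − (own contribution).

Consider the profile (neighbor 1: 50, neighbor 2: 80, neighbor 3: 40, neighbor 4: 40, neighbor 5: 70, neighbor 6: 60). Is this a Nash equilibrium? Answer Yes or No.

Total = 340 ≥ 240: provided.
Neighbor 1 (pledges 50, payoff 42): dropping to 0 → total 290, payoff 92. Profitable deviation.

No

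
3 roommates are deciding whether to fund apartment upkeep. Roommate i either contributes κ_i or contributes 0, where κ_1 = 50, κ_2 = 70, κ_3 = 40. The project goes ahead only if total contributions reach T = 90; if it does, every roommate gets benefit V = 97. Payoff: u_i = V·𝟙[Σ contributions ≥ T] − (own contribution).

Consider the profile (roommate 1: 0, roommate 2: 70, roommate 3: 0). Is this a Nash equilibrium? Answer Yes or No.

Total = 70 < 90: not provided.
Roommate 1 (pledges 0, payoff 0): pledging 50 → total 120, payoff 47. Profitable deviation.

No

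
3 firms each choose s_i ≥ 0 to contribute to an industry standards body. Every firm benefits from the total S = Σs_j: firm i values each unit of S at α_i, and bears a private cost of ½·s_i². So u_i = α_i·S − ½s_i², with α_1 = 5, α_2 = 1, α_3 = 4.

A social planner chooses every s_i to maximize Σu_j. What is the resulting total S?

Planner FOC: ∂(Σu_j)/∂s_i = (Σα_j) − s_i = 0, so s_i^SO = Σα_j = 10 for every i; S^SO = 30.

30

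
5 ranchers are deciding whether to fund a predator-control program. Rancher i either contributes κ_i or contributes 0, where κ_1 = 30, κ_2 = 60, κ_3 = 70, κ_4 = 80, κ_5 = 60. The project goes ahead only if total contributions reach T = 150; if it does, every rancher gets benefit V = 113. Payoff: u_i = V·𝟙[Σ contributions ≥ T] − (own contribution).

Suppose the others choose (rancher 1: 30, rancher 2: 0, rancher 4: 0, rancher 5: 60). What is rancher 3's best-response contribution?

Others' total = 90. Contributing 70 brings total to 160 ≥ 150: gain V − κ_3 = 43.
Best response: 70.

70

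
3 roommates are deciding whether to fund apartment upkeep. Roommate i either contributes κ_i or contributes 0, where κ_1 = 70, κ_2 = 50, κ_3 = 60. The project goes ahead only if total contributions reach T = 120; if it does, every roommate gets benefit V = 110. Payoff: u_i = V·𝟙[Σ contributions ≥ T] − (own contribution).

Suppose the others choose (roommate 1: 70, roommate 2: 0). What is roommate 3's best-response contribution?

Others' total = 70. Contributing 60 brings total to 130 ≥ 120: gain V − κ_3 = 50.
Best response: 60.

60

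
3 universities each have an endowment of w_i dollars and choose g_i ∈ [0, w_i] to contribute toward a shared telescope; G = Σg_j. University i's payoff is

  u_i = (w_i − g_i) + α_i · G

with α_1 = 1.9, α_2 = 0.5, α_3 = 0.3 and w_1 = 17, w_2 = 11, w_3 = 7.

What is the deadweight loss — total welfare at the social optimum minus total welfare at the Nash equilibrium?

∂u_i/∂g_i = α_i − 1, so university i contributes w_i if α_i > 1, else 0.
α_i > 1 for i ∈ {1}; NE contributions (17, 0, 0), G = 17.
W^NE = Σw_i − G^NE + (Σα_i)·G^NE = 35 + 1.7·17 = 63.9.
Planner: ∂(Σu_j)/∂g_i = Σα_j − 1 = 1.7 > 0, so everyone contributes w_i; G^SO = 35, W^SO = 35 + 1.7·35 = 94.5.
Deadweight loss = 30.6.

30.6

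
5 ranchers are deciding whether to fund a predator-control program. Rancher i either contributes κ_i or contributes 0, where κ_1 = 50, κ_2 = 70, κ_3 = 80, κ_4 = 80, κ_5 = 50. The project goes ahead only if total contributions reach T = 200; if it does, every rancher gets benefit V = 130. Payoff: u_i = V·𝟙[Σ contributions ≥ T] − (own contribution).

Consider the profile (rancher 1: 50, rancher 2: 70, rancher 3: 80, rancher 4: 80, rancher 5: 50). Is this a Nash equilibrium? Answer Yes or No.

No

Total = 330 ≥ 200: provided.
Rancher 1 (pledges 50, payoff 80): dropping to 0 → total 280, payoff 130. Profitable deviation.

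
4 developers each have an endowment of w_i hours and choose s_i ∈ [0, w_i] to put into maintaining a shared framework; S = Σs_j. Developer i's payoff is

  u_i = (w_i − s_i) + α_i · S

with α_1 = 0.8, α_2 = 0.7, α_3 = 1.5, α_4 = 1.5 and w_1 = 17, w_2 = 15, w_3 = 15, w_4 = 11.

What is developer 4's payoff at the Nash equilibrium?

∂u_i/∂s_i = α_i − 1, so developer i contributes w_i if α_i > 1, else 0.
α_i > 1 for i ∈ {3, 4}; NE contributions (0, 0, 15, 11), S = 26.
u_4 = (11 − 11) + 1.5·26 = 39.

39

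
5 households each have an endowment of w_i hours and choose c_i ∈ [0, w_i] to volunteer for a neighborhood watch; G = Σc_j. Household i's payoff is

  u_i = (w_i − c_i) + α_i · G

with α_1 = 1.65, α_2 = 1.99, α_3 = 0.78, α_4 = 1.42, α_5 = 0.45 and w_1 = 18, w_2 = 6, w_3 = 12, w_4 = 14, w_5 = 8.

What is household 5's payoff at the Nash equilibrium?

∂u_i/∂c_i = α_i − 1, so household i contributes w_i if α_i > 1, else 0.
α_i > 1 for i ∈ {1, 2, 4}; NE contributions (18, 6, 0, 14, 0), G = 38.
u_5 = (8 − 0) + 0.45·38 = 25.1.

25.1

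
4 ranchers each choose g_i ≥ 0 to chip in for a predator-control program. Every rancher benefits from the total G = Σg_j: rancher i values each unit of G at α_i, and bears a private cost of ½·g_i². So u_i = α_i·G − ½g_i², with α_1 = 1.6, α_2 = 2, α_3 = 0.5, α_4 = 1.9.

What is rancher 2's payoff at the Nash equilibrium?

Rancher i's FOC: ∂u_i/∂g_i = α_i − g_i = 0, so g_i* = α_i.
NE contributions = (1.6, 2, 0.5, 1.9); G = 6.
u_2 = α_2·G − ½·(g_2)² = 2·6 − ½·2² = 10.

10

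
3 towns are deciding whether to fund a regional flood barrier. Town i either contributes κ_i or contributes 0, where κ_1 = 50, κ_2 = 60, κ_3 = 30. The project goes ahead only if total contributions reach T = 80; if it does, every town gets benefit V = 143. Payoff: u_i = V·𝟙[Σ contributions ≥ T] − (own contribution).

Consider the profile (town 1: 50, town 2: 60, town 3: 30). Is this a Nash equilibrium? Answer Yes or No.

Total = 140 ≥ 80: provided.
Town 1 (pledges 50, payoff 93): dropping to 0 → total 90, payoff 143. Profitable deviation.

No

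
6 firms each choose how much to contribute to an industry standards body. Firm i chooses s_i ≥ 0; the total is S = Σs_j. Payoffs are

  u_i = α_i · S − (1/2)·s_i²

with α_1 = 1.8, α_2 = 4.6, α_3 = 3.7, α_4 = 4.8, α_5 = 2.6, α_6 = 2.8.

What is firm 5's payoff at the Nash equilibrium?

Firm i's FOC: ∂u_i/∂s_i = α_i − s_i = 0, so s_i* = α_i.
NE contributions = (1.8, 4.6, 3.7, 4.8, 2.6, 2.8); S = 20.3.
u_5 = α_5·S − ½·(s_5)² = 2.6·20.3 − ½·2.6² = 49.4.

49.4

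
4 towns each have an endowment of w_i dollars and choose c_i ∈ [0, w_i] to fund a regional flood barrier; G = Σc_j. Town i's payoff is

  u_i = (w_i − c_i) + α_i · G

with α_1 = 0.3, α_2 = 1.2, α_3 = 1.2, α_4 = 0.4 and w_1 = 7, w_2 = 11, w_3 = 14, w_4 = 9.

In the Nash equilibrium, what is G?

25

∂u_i/∂c_i = α_i − 1, so town i contributes w_i if α_i > 1, else 0.
α_i > 1 for i ∈ {2, 3}; NE contributions (0, 11, 14, 0), G = 25.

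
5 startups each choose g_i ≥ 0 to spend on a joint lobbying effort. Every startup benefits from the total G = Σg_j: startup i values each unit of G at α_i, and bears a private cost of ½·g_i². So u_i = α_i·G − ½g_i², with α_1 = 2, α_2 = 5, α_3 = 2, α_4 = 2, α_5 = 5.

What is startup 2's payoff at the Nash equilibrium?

Startup i's FOC: ∂u_i/∂g_i = α_i − g_i = 0, so g_i* = α_i.
NE contributions = (2, 5, 2, 2, 5); G = 16.
u_2 = α_2·G − ½·(g_2)² = 5·16 − ½·5² = 67.5.

67.5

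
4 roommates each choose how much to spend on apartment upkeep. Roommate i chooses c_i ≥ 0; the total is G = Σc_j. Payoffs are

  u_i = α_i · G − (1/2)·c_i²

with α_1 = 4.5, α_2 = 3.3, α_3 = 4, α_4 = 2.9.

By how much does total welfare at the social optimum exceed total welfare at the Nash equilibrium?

Roommate i's FOC: ∂u_i/∂c_i = α_i − c_i = 0, so c_i* = α_i.
NE contributions = (4.5, 3.3, 4, 2.9); G = 14.7.
W^NE = (Σα)·G − ½Σα_i² = 14.7² − ½·55.55 = 188.315.
Planner sets c_i = Σα_j = 14.7 for every i, so G^SO = 4·14.7 = 58.8.
W^SO = (Σα)·G^SO − ½·4·(Σα)² = (4/2)·14.7² = 432.18.
Deadweight loss = W^SO − W^NE = 243.865.

243.865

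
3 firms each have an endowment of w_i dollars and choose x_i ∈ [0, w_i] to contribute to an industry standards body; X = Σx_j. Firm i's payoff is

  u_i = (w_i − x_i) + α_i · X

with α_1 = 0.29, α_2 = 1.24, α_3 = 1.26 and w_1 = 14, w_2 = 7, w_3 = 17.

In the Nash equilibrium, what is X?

24

∂u_i/∂x_i = α_i − 1, so firm i contributes w_i if α_i > 1, else 0.
α_i > 1 for i ∈ {2, 3}; NE contributions (0, 7, 17), X = 24.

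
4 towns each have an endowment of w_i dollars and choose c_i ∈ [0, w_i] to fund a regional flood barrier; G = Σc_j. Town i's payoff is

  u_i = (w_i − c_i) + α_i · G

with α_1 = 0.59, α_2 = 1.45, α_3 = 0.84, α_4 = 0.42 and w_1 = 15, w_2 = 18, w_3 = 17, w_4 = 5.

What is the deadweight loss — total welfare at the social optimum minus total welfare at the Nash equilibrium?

85.1

∂u_i/∂c_i = α_i − 1, so town i contributes w_i if α_i > 1, else 0.
α_i > 1 for i ∈ {2}; NE contributions (0, 18, 0, 0), G = 18.
W^NE = Σw_i − G^NE + (Σα_i)·G^NE = 55 + 2.3·18 = 96.4.
Planner: ∂(Σu_j)/∂c_i = Σα_j − 1 = 2.3 > 0, so everyone contributes w_i; G^SO = 55, W^SO = 55 + 2.3·55 = 181.5.
Deadweight loss = 85.1.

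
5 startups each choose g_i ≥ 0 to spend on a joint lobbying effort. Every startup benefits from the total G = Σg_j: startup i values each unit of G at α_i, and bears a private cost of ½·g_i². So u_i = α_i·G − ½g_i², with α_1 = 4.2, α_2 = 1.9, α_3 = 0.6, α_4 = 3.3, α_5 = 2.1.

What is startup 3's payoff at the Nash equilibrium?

7.08

Startup i's FOC: ∂u_i/∂g_i = α_i − g_i = 0, so g_i* = α_i.
NE contributions = (4.2, 1.9, 0.6, 3.3, 2.1); G = 12.1.
u_3 = α_3·G − ½·(g_3)² = 0.6·12.1 − ½·0.6² = 7.08.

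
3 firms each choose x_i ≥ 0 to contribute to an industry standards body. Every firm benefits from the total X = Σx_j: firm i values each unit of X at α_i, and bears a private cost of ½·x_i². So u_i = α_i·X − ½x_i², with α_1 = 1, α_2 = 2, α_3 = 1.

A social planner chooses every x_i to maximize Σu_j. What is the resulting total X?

Planner FOC: ∂(Σu_j)/∂x_i = (Σα_j) − x_i = 0, so x_i^SO = Σα_j = 4 for every i; X^SO = 12.

12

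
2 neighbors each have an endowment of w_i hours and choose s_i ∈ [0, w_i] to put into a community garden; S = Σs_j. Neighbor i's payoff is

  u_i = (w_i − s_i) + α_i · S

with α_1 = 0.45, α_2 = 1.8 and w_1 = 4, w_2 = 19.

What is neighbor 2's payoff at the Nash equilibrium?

∂u_i/∂s_i = α_i − 1, so neighbor i contributes w_i if α_i > 1, else 0.
α_i > 1 for i ∈ {2}; NE contributions (0, 19), S = 19.
u_2 = (19 − 19) + 1.8·19 = 34.2.

34.2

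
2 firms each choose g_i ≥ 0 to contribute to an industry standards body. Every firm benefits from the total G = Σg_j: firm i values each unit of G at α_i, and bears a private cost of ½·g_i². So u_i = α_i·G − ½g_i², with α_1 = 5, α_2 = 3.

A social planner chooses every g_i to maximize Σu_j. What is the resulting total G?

Planner FOC: ∂(Σu_j)/∂g_i = (Σα_j) − g_i = 0, so g_i^SO = Σα_j = 8 for every i; G^SO = 16.

16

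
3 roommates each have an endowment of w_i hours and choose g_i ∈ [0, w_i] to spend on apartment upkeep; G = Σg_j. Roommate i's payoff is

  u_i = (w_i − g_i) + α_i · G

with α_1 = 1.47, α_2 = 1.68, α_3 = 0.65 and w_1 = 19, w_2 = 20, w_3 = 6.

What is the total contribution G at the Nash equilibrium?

∂u_i/∂g_i = α_i − 1, so roommate i contributes w_i if α_i > 1, else 0.
α_i > 1 for i ∈ {1, 2}; NE contributions (19, 20, 0), G = 39.

39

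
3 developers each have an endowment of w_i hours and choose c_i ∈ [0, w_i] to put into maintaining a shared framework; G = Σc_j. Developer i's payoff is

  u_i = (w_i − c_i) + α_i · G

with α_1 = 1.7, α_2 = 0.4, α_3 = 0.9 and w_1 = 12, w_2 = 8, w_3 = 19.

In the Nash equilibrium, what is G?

∂u_i/∂c_i = α_i − 1, so developer i contributes w_i if α_i > 1, else 0.
α_i > 1 for i ∈ {1}; NE contributions (12, 0, 0), G = 12.

12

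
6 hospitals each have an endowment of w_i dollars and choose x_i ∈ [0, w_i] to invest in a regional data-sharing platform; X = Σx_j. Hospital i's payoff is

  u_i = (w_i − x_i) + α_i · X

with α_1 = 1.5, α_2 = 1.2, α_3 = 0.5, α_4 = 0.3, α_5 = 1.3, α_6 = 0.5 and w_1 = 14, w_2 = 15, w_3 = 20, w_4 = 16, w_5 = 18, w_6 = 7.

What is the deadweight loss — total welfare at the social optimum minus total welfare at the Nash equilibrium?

184.9

∂u_i/∂x_i = α_i − 1, so hospital i contributes w_i if α_i > 1, else 0.
α_i > 1 for i ∈ {1, 2, 5}; NE contributions (14, 15, 0, 0, 18, 0), X = 47.
W^NE = Σw_i − X^NE + (Σα_i)·X^NE = 90 + 4.3·47 = 292.1.
Planner: ∂(Σu_j)/∂x_i = Σα_j − 1 = 4.3 > 0, so everyone contributes w_i; X^SO = 90, W^SO = 90 + 4.3·90 = 477.
Deadweight loss = 184.9.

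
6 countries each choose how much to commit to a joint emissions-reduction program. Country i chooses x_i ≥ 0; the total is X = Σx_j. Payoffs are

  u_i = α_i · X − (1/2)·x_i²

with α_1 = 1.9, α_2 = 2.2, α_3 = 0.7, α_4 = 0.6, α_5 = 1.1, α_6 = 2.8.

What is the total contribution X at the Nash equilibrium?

9.3

Country i's FOC: ∂u_i/∂x_i = α_i − x_i = 0, so x_i* = α_i.
NE contributions = (1.9, 2.2, 0.7, 0.6, 1.1, 2.8); X = 9.3.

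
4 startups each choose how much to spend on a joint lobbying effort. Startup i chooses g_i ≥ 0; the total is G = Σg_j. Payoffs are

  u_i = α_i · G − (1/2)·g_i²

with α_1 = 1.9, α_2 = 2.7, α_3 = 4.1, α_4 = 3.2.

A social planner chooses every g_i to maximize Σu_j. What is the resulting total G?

Planner FOC: ∂(Σu_j)/∂g_i = (Σα_j) − g_i = 0, so g_i^SO = Σα_j = 11.9 for every i; G^SO = 47.6.

47.6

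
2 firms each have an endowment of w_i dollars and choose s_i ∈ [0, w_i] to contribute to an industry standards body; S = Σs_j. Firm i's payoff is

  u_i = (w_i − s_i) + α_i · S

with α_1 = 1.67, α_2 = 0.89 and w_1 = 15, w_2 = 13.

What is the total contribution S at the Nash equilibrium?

∂u_i/∂s_i = α_i − 1, so firm i contributes w_i if α_i > 1, else 0.
α_i > 1 for i ∈ {1}; NE contributions (15, 0), S = 15.

15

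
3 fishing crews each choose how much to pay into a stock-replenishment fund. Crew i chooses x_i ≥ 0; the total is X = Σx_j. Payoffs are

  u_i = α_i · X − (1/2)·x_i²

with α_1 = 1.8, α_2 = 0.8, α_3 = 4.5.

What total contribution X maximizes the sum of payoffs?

21.3

Planner FOC: ∂(Σu_j)/∂x_i = (Σα_j) − x_i = 0, so x_i^SO = Σα_j = 7.1 for every i; X^SO = 21.3.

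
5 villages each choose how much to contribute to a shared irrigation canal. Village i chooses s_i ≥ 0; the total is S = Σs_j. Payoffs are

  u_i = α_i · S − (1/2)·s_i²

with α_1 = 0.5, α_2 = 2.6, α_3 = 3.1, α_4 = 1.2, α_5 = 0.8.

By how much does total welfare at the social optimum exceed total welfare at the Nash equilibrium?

Village i's FOC: ∂u_i/∂s_i = α_i − s_i = 0, so s_i* = α_i.
NE contributions = (0.5, 2.6, 3.1, 1.2, 0.8); S = 8.2.
W^NE = (Σα)·S − ½Σα_i² = 8.2² − ½·18.7 = 57.89.
Planner sets s_i = Σα_j = 8.2 for every i, so S^SO = 5·8.2 = 41.
W^SO = (Σα)·S^SO − ½·5·(Σα)² = (5/2)·8.2² = 168.1.
Deadweight loss = W^SO − W^NE = 110.21.

110.21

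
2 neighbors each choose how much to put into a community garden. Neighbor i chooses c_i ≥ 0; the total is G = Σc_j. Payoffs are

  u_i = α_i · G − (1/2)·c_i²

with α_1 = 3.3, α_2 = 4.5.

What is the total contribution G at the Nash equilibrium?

7.8

Neighbor i's FOC: ∂u_i/∂c_i = α_i − c_i = 0, so c_i* = α_i.
NE contributions = (3.3, 4.5); G = 7.8.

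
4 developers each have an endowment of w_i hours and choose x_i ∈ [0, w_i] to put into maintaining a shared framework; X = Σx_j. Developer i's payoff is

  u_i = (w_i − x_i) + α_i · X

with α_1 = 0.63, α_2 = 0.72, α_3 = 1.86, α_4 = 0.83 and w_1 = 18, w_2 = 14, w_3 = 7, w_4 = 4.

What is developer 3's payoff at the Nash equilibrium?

13.02

∂u_i/∂x_i = α_i − 1, so developer i contributes w_i if α_i > 1, else 0.
α_i > 1 for i ∈ {3}; NE contributions (0, 0, 7, 0), X = 7.
u_3 = (7 − 7) + 1.86·7 = 13.02.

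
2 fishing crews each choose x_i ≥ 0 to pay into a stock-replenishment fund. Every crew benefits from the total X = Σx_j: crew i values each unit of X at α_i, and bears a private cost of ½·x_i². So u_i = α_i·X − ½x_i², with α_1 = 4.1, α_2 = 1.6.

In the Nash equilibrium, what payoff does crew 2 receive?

7.84

Crew i's FOC: ∂u_i/∂x_i = α_i − x_i = 0, so x_i* = α_i.
NE contributions = (4.1, 1.6); X = 5.7.
u_2 = α_2·X − ½·(x_2)² = 1.6·5.7 − ½·1.6² = 7.84.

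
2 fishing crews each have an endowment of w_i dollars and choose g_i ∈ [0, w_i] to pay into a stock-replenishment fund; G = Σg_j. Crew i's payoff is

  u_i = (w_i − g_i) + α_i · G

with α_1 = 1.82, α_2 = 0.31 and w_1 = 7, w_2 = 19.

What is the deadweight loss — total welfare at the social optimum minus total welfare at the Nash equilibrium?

∂u_i/∂g_i = α_i − 1, so crew i contributes w_i if α_i > 1, else 0.
α_i > 1 for i ∈ {1}; NE contributions (7, 0), G = 7.
W^NE = Σw_i − G^NE + (Σα_i)·G^NE = 26 + 1.13·7 = 33.91.
Planner: ∂(Σu_j)/∂g_i = Σα_j − 1 = 1.13 > 0, so everyone contributes w_i; G^SO = 26, W^SO = 26 + 1.13·26 = 55.38.
Deadweight loss = 21.47.

21.47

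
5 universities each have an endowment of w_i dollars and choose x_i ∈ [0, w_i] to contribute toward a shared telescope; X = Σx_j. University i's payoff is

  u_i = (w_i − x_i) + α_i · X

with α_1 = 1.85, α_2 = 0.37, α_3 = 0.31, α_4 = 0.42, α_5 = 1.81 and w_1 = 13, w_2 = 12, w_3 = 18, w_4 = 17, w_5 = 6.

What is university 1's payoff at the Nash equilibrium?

35.15

∂u_i/∂x_i = α_i − 1, so university i contributes w_i if α_i > 1, else 0.
α_i > 1 for i ∈ {1, 5}; NE contributions (13, 0, 0, 0, 6), X = 19.
u_1 = (13 − 13) + 1.85·19 = 35.15.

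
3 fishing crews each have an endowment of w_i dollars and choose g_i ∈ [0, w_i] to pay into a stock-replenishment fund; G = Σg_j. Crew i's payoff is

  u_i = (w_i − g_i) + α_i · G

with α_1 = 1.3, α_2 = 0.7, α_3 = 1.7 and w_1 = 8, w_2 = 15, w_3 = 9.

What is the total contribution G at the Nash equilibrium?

∂u_i/∂g_i = α_i − 1, so crew i contributes w_i if α_i > 1, else 0.
α_i > 1 for i ∈ {1, 3}; NE contributions (8, 0, 9), G = 17.

17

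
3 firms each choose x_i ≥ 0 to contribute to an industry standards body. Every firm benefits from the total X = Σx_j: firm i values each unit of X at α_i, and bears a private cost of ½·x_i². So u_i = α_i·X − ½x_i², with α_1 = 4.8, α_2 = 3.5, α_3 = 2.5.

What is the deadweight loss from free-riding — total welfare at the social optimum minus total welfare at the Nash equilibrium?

Firm i's FOC: ∂u_i/∂x_i = α_i − x_i = 0, so x_i* = α_i.
NE contributions = (4.8, 3.5, 2.5); X = 10.8.
W^NE = (Σα)·X − ½Σα_i² = 10.8² − ½·41.54 = 95.87.
Planner sets x_i = Σα_j = 10.8 for every i, so X^SO = 3·10.8 = 32.4.
W^SO = (Σα)·X^SO − ½·3·(Σα)² = (3/2)·10.8² = 174.96.
Deadweight loss = W^SO − W^NE = 79.09.

79.09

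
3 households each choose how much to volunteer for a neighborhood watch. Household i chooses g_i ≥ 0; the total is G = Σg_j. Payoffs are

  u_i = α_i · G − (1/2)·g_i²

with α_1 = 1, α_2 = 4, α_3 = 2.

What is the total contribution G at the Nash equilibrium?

Household i's FOC: ∂u_i/∂g_i = α_i − g_i = 0, so g_i* = α_i.
NE contributions = (1, 4, 2); G = 7.

7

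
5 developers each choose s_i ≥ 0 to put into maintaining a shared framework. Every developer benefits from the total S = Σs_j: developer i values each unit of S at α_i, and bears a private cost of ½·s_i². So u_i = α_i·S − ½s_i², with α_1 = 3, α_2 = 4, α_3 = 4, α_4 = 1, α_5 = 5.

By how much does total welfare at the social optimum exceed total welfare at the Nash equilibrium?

Developer i's FOC: ∂u_i/∂s_i = α_i − s_i = 0, so s_i* = α_i.
NE contributions = (3, 4, 4, 1, 5); S = 17.
W^NE = (Σα)·S − ½Σα_i² = 17² − ½·67 = 255.5.
Planner sets s_i = Σα_j = 17 for every i, so S^SO = 5·17 = 85.
W^SO = (Σα)·S^SO − ½·5·(Σα)² = (5/2)·17² = 722.5.
Deadweight loss = W^SO − W^NE = 467.

467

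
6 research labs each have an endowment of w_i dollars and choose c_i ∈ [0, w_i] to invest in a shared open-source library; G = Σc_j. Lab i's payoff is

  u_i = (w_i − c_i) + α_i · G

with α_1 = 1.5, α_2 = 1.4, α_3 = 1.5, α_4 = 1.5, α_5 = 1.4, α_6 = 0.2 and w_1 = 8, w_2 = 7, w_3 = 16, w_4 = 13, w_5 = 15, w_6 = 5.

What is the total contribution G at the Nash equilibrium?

59

∂u_i/∂c_i = α_i − 1, so lab i contributes w_i if α_i > 1, else 0.
α_i > 1 for i ∈ {1, 2, 3, 4, 5}; NE contributions (8, 7, 16, 13, 15, 0), G = 59.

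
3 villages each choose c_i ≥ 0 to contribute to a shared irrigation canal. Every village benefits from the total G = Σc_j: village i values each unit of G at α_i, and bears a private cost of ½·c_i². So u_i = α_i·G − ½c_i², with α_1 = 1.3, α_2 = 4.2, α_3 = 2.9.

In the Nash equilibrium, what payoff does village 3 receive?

20.155

Village i's FOC: ∂u_i/∂c_i = α_i − c_i = 0, so c_i* = α_i.
NE contributions = (1.3, 4.2, 2.9); G = 8.4.
u_3 = α_3·G − ½·(c_3)² = 2.9·8.4 − ½·2.9² = 20.155.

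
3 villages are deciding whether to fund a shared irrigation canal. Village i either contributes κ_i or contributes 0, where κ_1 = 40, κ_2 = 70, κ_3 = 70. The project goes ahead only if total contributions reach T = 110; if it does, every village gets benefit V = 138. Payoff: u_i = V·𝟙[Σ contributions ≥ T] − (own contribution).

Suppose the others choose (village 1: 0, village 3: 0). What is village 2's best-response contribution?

0

Others' total = 0. Even contributing 70 gives 70 < 110: no benefit either way.
Best response: 0.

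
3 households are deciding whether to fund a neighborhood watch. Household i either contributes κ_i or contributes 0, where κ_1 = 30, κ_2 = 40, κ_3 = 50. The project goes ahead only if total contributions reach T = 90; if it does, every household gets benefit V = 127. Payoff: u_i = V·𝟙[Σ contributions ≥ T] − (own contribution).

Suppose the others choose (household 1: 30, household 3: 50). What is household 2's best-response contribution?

40

Others' total = 80. Contributing 40 brings total to 120 ≥ 90: gain V − κ_2 = 87.
Best response: 40.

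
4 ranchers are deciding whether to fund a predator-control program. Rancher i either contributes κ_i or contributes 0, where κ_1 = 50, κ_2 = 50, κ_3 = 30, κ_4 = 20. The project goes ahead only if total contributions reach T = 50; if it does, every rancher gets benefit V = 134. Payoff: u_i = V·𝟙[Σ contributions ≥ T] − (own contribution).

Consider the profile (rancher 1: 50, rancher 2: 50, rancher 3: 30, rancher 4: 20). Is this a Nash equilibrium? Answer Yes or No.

No

Total = 150 ≥ 50: provided.
Rancher 1 (pledges 50, payoff 84): dropping to 0 → total 100, payoff 134. Profitable deviation.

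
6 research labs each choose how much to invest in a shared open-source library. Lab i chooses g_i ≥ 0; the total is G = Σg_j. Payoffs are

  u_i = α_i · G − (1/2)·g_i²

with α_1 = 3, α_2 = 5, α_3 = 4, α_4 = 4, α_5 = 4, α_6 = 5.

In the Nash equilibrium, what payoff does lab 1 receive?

Lab i's FOC: ∂u_i/∂g_i = α_i − g_i = 0, so g_i* = α_i.
NE contributions = (3, 5, 4, 4, 4, 5); G = 25.
u_1 = α_1·G − ½·(g_1)² = 3·25 − ½·3² = 70.5.

70.5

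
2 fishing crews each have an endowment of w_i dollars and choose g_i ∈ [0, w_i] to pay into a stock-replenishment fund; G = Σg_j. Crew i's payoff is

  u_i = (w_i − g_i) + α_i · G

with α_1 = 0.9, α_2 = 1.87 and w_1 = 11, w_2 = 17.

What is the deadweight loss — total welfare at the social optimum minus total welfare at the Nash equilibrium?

19.47

∂u_i/∂g_i = α_i − 1, so crew i contributes w_i if α_i > 1, else 0.
α_i > 1 for i ∈ {2}; NE contributions (0, 17), G = 17.
W^NE = Σw_i − G^NE + (Σα_i)·G^NE = 28 + 1.77·17 = 58.09.
Planner: ∂(Σu_j)/∂g_i = Σα_j − 1 = 1.77 > 0, so everyone contributes w_i; G^SO = 28, W^SO = 28 + 1.77·28 = 77.56.
Deadweight loss = 19.47.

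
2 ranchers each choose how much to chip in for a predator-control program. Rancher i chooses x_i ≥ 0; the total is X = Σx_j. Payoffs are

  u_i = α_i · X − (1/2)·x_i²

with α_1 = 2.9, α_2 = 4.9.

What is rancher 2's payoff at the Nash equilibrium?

Rancher i's FOC: ∂u_i/∂x_i = α_i − x_i = 0, so x_i* = α_i.
NE contributions = (2.9, 4.9); X = 7.8.
u_2 = α_2·X − ½·(x_2)² = 4.9·7.8 − ½·4.9² = 26.215.

26.215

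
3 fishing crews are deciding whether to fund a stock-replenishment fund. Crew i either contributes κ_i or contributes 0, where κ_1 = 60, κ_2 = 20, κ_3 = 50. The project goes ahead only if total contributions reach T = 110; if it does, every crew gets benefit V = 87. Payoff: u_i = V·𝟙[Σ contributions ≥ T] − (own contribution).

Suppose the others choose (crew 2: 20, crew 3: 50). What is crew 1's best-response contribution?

60

Others' total = 70. Contributing 60 brings total to 130 ≥ 110: gain V − κ_1 = 27.
Best response: 60.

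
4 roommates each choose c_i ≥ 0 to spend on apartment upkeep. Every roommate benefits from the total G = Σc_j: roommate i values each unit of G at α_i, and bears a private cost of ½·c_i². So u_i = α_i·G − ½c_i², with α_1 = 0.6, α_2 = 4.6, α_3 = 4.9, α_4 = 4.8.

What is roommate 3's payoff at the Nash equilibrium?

61.005

Roommate i's FOC: ∂u_i/∂c_i = α_i − c_i = 0, so c_i* = α_i.
NE contributions = (0.6, 4.6, 4.9, 4.8); G = 14.9.
u_3 = α_3·G − ½·(c_3)² = 4.9·14.9 − ½·4.9² = 61.005.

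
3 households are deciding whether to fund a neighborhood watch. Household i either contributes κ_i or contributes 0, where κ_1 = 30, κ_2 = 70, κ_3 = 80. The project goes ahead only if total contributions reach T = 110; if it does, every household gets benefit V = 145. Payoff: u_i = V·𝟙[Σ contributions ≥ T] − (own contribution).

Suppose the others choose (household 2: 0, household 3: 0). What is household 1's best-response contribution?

0

Others' total = 0. Even contributing 30 gives 30 < 110: no benefit either way.
Best response: 0.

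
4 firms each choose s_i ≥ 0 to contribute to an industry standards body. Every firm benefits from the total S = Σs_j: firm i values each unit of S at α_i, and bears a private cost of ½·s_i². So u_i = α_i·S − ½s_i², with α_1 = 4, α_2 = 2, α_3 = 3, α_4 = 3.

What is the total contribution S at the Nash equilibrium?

12

Firm i's FOC: ∂u_i/∂s_i = α_i − s_i = 0, so s_i* = α_i.
NE contributions = (4, 2, 3, 3); S = 12.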